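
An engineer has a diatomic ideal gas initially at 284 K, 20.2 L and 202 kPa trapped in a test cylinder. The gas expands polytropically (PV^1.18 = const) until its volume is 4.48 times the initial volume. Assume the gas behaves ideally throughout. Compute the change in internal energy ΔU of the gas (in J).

-2410 J

n = P₁V₁/(RT₁) = 202×20.2/(8.314×284) = 1.73 mol.
Polytropic n=1.18: T₂ = T₁(V₁/V₂)^(n−1) = 284×(0.223)^0.18 = 217 K; P₂ = P₁(V₁/V₂)^n = 34.4 kPa.
For an ideal gas ΔU = nCvΔT with Cv = (5/2)R = 20.8 J/(mol·K).
ΔU = 1.73×20.8×(217−284) = -2410 J.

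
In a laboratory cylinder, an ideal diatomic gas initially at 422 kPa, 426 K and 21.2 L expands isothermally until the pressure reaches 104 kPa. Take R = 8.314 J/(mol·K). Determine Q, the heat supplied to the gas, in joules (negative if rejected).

n = P₁V₁/(RT₁) = 422×21.2/(8.314×426) = 2.53 mol.
Isothermal: T stays 426 K; PV = const ⇒ V₂ = 86.0 L, P₂ = 104 kPa.
ΔU = 0 (ideal gas, T constant).
W = nRT ln(V₂/V₁) = 2.53×8.314×426×ln(4.06) = 12500 J.
Q = ΔU + W = 12500 J.

12500 J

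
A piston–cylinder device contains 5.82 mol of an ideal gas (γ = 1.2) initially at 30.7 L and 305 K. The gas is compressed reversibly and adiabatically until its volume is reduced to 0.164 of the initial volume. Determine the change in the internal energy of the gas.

32100 J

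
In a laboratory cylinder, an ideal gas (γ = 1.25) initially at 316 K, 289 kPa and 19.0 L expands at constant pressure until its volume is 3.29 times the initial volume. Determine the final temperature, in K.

1040 K

Isobaric: P stays 289 kPa; V/T = const ⇒ T₂ = 1040 K, V₂ = 62.5 L.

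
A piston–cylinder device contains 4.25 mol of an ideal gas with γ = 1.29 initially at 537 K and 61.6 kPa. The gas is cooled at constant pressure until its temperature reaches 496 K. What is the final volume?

285 L

V₁ = nRT₁/P₁ = 4.25×8.314×537/61.6 = 308 L.
Isobaric: P stays 61.6 kPa; V/T = const ⇒ T₂ = 496 K, V₂ = 285 L.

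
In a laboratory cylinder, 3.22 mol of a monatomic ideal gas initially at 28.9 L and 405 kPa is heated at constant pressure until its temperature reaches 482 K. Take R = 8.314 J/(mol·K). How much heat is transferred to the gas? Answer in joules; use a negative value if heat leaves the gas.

T₁ = P₁V₁/(nR) = 405×28.9/(3.22×8.314) = 437 K.
Isobaric: P stays 405 kPa; V/T = const ⇒ T₂ = 482 K, V₂ = 31.9 L.
W = PΔV = 405×(31.9−28.9) kPa·L = 1200 J.
ΔU = nCvΔT = 3.22×12.5×(482−437) = 1800 J.
Q = ΔU + W = nCpΔT = 3000 J.

3000 J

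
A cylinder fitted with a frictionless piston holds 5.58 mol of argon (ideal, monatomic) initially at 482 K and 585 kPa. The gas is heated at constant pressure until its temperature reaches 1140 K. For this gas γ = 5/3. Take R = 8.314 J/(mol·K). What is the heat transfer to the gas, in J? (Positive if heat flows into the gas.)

V₁ = nRT₁/P₁ = 5.58×8.314×482/585 = 38.2 L.
Isobaric: P stays 585 kPa; V/T = const ⇒ T₂ = 1140 K, V₂ = 90.4 L.
W = PΔV = 585×(90.4−38.2) kPa·L = 30500 J.
ΔU = nCvΔT = 5.58×12.5×(1140−482) = 45800 J.
Q = ΔU + W = nCpΔT = 76300 J.

76300 J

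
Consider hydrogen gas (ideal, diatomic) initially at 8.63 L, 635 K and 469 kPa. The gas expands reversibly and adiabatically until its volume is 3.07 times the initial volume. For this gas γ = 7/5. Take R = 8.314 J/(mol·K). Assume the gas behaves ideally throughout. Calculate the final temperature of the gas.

Adiabatic: TV^(γ−1) = const ⇒ T₂ = 635×(0.326)^0.400 = 405 K; PV^γ = const ⇒ P₂ = 97.5 kPa.

405 K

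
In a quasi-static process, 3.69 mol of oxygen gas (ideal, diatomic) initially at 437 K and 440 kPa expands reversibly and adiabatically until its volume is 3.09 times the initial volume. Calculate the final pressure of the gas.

90.7 kPa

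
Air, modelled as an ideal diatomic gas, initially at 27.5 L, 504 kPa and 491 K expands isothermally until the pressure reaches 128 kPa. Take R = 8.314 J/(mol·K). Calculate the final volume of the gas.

Isothermal: T stays 491 K; PV = const ⇒ V₂ = 108 L, P₂ = 128 kPa.

108 L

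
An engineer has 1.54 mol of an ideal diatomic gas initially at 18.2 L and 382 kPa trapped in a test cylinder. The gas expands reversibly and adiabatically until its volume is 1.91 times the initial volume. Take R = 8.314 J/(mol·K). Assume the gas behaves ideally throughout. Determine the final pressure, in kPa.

T₁ = P₁V₁/(nR) = 382×18.2/(1.54×8.314) = 543 K.
Adiabatic: TV^(γ−1) = const ⇒ T₂ = 543×(0.524)^0.400 = 419 K; PV^γ = const ⇒ P₂ = 154 kPa.

154 kPa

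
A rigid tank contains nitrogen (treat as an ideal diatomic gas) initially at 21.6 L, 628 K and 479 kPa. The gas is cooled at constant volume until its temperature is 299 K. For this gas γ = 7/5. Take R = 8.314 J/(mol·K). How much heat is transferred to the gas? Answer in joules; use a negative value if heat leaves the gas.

-13600 J

n = P₁V₁/(RT₁) = 479×21.6/(8.314×628) = 1.98 mol.
Isochoric: V stays 21.6 L; P/T = const ⇒ T₂ = 299 K, P₂ = 228 kPa.
W = 0 (no volume change).
ΔU = nCvΔT = 1.98×20.8×(299−628) = -13600 J.
Q = ΔU = -13600 J.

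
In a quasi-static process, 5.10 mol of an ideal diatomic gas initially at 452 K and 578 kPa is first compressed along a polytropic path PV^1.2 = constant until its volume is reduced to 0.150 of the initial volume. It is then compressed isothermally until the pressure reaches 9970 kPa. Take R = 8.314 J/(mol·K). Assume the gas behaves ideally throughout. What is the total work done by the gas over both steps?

-60200 J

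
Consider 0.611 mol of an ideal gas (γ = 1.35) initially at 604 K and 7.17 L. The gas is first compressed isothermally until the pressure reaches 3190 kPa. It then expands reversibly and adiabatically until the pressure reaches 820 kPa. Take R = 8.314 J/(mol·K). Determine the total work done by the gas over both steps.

-3560 J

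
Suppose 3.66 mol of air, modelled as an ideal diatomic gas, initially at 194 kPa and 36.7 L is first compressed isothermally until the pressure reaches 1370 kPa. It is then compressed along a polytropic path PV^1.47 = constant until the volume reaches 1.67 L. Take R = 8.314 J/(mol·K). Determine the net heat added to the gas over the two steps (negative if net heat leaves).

T₁ = P₁V₁/(nR) = 194×36.7/(3.66×8.314) = 234 K.
Step 1 — Isothermal: T stays 234 K; PV = const ⇒ V₂ = 5.20 L, P₂ = 1370 kPa.
ΔU = 0 (ideal gas, T constant).
W = nRT ln(V₂/V₁) = 3.66×8.314×234×ln(0.142) = -13900 J.
Q = ΔU + W = -13900 J.
State after step 1: P = 1370 kPa, V = 5.20 L, T = 234 K.
Step 2 — Polytropic n=1.47: T₂ = T₁(V₁/V₂)^(n−1) = 234×(3.11)^0.47 = 399 K; P₂ = P₁(V₁/V₂)^n = 7270 kPa.
W = (P₁V₁−P₂V₂)/(n−1) = (1370×5.20−7270×1.67)/0.47 = -10700 J.
ΔU = nCvΔT = 3.66×20.8×(399−234) = 12500 J.
Q = ΔU + W = 1870 J.
Net over both steps: W = -24600 J, Q = -12000 J, ΔU = 12500 J.

-12000 J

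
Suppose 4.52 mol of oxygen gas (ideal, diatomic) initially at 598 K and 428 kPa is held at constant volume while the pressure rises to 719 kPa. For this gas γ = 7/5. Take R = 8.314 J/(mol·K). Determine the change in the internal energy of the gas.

38200 J

V₁ = nRT₁/P₁ = 4.52×8.314×598/428 = 52.5 L.
Isochoric: V stays 52.5 L; P/T = const ⇒ T₂ = 1000 K, P₂ = 719 kPa.
For an ideal gas ΔU = nCvΔT with Cv = (5/2)R = 20.8 J/(mol·K).
ΔU = 4.52×20.8×(1000−598) = 38200 J.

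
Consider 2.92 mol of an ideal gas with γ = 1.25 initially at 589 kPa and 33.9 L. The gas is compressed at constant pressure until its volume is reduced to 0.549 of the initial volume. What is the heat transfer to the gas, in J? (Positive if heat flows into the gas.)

T₁ = P₁V₁/(nR) = 589×33.9/(2.92×8.314) = 822 K.
Isobaric: P stays 589 kPa; V/T = const ⇒ T₂ = 452 K, V₂ = 18.6 L.
W = PΔV = 589×(18.6−33.9) kPa·L = -9010 J.
ΔU = nCvΔT = 2.92×33.3×(452−822) = -36000 J.
Q = ΔU + W = nCpΔT = -45000 J.

-45000 J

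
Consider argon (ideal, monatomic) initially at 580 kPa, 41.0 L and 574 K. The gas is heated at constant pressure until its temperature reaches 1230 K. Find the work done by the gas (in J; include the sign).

n = P₁V₁/(RT₁) = 580×41.0/(8.314×574) = 4.98 mol.
Isobaric: P stays 580 kPa; V/T = const ⇒ T₂ = 1230 K, V₂ = 87.9 L.
W = PΔV = 580×(87.9−41.0) kPa·L = 27200 J.

27200 J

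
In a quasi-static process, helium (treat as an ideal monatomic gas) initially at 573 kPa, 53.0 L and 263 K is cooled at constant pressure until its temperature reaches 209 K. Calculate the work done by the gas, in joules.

-6240 J

n = P₁V₁/(RT₁) = 573×53.0/(8.314×263) = 13.9 mol.
Isobaric: P stays 573 kPa; V/T = const ⇒ T₂ = 209 K, V₂ = 42.1 L.
W = PΔV = 573×(42.1−53.0) kPa·L = -6240 J.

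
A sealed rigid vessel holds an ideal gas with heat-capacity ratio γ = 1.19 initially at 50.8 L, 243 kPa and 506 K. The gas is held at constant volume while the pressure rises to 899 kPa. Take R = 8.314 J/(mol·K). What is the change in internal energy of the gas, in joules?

175000 J

n = P₁V₁/(RT₁) = 243×50.8/(8.314×506) = 2.93 mol.
Isochoric: V stays 50.8 L; P/T = const ⇒ T₂ = 1870 K, P₂ = 899 kPa.
For an ideal gas ΔU = nCvΔT with Cv = R/(γ−1) = 43.8 J/(mol·K).
ΔU = 2.93×43.8×(1870−506) = 175000 J.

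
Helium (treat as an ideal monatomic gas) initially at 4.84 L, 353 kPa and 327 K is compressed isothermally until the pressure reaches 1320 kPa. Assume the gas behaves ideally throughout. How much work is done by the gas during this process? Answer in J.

-2250 J

n = P₁V₁/(RT₁) = 353×4.84/(8.314×327) = 0.628 mol.
Isothermal: T stays 327 K; PV = const ⇒ V₂ = 1.29 L, P₂ = 1320 kPa.
W = nRT ln(V₂/V₁) = 0.628×8.314×327×ln(0.267) = -2250 J.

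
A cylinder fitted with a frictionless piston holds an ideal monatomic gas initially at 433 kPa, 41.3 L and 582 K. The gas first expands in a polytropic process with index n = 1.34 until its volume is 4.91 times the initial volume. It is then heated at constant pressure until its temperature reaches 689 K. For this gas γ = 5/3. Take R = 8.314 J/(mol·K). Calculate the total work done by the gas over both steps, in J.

n = P₁V₁/(RT₁) = 433×41.3/(8.314×582) = 3.70 mol.
Step 1 — Polytropic n=1.34: T₂ = T₁(V₁/V₂)^(n−1) = 582×(0.204)^0.34 = 339 K; P₂ = P₁(V₁/V₂)^n = 51.3 kPa.
W = (P₁V₁−P₂V₂)/(n−1) = (433×41.3−51.3×203)/0.34 = 22000 J.
ΔU = nCvΔT = 3.70×12.5×(339−582) = -11200 J.
Q = ΔU + W = 10800 J.
State after step 1: P = 51.3 kPa, V = 203 L, T = 339 K.
Step 2 — Isobaric: P stays 51.3 kPa; V/T = const ⇒ T₂ = 689 K, V₂ = 412 L.
W = PΔV = 51.3×(412−203) kPa·L = 10800 J.
ΔU = nCvΔT = 3.70×12.5×(689−339) = 16100 J.
Q = ΔU + W = nCpΔT = 26900 J.
Net over both steps: W = 32700 J, Q = 37700 J, ΔU = 4930 J.

32700 J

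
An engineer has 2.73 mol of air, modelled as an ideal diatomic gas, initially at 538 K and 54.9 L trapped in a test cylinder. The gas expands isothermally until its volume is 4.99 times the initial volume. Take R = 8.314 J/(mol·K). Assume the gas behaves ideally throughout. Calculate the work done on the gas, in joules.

-19600 J

P₁ = nRT₁/V₁ = 2.73×8.314×538/54.9 = 222 kPa.
Isothermal: T stays 538 K; PV = const ⇒ V₂ = 274 L, P₂ = 44.6 kPa.
W = nRT ln(V₂/V₁) = 2.73×8.314×538×ln(4.99) = 19600 J.
Work done on the gas = −W_by = -19600 J.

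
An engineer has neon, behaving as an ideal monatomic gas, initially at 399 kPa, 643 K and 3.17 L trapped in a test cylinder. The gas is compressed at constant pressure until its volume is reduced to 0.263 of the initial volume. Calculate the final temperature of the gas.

Isobaric: P stays 399 kPa; V/T = const ⇒ T₂ = 169 K, V₂ = 0.834 L.

169 K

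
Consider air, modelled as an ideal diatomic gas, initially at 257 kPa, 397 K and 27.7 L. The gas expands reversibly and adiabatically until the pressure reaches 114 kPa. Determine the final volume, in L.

49.5 L

Adiabatic: T₂/T₁ = (P₂/P₁)^((γ−1)/γ) ⇒ T₂ = 397×(0.444)^0.286 = 315 K; V₂ = 49.5 L.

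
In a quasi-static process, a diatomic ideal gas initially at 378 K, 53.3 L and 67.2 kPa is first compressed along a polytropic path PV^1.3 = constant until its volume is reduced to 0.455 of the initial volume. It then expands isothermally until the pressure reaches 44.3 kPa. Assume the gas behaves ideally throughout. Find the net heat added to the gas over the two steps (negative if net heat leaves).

5740 J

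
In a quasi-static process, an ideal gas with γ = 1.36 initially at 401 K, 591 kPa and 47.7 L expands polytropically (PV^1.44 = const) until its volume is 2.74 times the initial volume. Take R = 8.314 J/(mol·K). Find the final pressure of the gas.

Polytropic n=1.44: T₂ = T₁(V₁/V₂)^(n−1) = 401×(0.365)^0.44 = 257 K; P₂ = P₁(V₁/V₂)^n = 138 kPa.

138 kPa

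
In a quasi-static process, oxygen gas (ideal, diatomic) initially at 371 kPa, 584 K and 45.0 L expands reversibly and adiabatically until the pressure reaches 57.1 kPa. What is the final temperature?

342 K

Adiabatic: T₂/T₁ = (P₂/P₁)^((γ−1)/γ) ⇒ T₂ = 584×(0.154)^0.286 = 342 K; V₂ = 171 L.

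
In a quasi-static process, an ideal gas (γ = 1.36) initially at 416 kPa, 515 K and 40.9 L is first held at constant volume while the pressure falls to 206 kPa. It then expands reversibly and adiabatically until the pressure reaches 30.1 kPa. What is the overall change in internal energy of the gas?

n = P₁V₁/(RT₁) = 416×40.9/(8.314×515) = 3.97 mol.
Step 1 — Isochoric: V stays 40.9 L; P/T = const ⇒ T₂ = 255 K, P₂ = 206 kPa.
W = 0 (no volume change).
ΔU = nCvΔT = 3.97×23.1×(255−515) = -23900 J.
Q = ΔU = -23900 J.
State after step 1: P = 206 kPa, V = 40.9 L, T = 255 K.
Step 2 — Adiabatic: T₂/T₁ = (P₂/P₁)^((γ−1)/γ) ⇒ T₂ = 255×(0.146)^0.265 = 153 K; V₂ = 168 L.
ΔU = nCvΔT = 3.97×23.1×(153−255) = -9340 J.
Q = 0 for an adiabatic process, so W = −ΔU = 9340 J.
Net over both steps: W = 9340 J, Q = -23900 J, ΔU = -33200 J.

-33200 J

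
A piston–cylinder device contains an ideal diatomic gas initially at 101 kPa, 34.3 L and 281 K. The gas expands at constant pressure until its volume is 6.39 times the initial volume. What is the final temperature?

1800 K

Isobaric: P stays 101 kPa; V/T = const ⇒ T₂ = 1800 K, V₂ = 219 L.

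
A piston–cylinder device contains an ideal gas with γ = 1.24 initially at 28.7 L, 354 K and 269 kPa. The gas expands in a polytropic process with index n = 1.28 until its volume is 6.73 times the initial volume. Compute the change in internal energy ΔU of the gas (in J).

-13300 J

n = P₁V₁/(RT₁) = 269×28.7/(8.314×354) = 2.62 mol.
Polytropic n=1.28: T₂ = T₁(V₁/V₂)^(n−1) = 354×(0.149)^0.28 = 208 K; P₂ = P₁(V₁/V₂)^n = 23.4 kPa.
For an ideal gas ΔU = nCvΔT with Cv = R/(γ−1) = 34.6 J/(mol·K).
ΔU = 2.62×34.6×(208−354) = -13300 J.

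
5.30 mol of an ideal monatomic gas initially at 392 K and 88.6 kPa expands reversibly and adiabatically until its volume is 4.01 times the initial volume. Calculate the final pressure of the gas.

V₁ = nRT₁/P₁ = 5.30×8.314×392/88.6 = 195 L.
Adiabatic: TV^(γ−1) = const ⇒ T₂ = 392×(0.249)^0.667 = 155 K; PV^γ = const ⇒ P₂ = 8.75 kPa.

8.75 kPa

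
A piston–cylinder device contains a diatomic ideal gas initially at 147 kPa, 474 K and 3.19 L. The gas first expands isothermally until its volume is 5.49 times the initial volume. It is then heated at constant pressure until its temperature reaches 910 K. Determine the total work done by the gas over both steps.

n = P₁V₁/(RT₁) = 147×3.19/(8.314×474) = 0.119 mol.
Step 1 — Isothermal: T stays 474 K; PV = const ⇒ V₂ = 17.5 L, P₂ = 26.8 kPa.
ΔU = 0 (ideal gas, T constant).
W = nRT ln(V₂/V₁) = 0.119×8.314×474×ln(5.49) = 799 J.
Q = ΔU + W = 799 J.
State after step 1: P = 26.8 kPa, V = 17.5 L, T = 474 K.
Step 2 — Isobaric: P stays 26.8 kPa; V/T = const ⇒ T₂ = 910 K, V₂ = 33.6 L.
W = PΔV = 26.8×(33.6−17.5) kPa·L = 431 J.
ΔU = nCvΔT = 0.119×20.8×(910−474) = 1080 J.
Q = ΔU + W = nCpΔT = 1510 J.
Net over both steps: W = 1230 J, Q = 2310 J, ΔU = 1080 J.

1230 J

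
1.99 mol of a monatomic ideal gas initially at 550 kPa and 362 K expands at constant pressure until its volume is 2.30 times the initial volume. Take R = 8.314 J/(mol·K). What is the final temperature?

V₁ = nRT₁/P₁ = 1.99×8.314×362/550 = 10.9 L.
Isobaric: P stays 550 kPa; V/T = const ⇒ T₂ = 833 K, V₂ = 25.0 L.

833 K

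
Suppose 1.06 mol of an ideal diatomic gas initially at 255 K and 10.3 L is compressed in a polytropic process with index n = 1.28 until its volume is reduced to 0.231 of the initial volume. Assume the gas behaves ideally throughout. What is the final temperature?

384 K

P₁ = nRT₁/V₁ = 1.06×8.314×255/10.3 = 218 kPa.
Polytropic n=1.28: T₂ = T₁(V₁/V₂)^(n−1) = 255×(4.33)^0.28 = 384 K; P₂ = P₁(V₁/V₂)^n = 1420 kPa.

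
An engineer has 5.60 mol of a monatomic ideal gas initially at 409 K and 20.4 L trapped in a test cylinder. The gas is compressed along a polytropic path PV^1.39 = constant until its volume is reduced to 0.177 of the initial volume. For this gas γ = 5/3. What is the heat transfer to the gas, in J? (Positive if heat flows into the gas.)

-19500 J

P₁ = nRT₁/V₁ = 5.60×8.314×409/20.4 = 933 kPa.
Polytropic n=1.39: T₂ = T₁(V₁/V₂)^(n−1) = 409×(5.65)^0.39 = 804 K; P₂ = P₁(V₁/V₂)^n = 10400 kPa.
W = (P₁V₁−P₂V₂)/(n−1) = (933×20.4−10400×3.61)/0.39 = -47100 J.
ΔU = nCvΔT = 5.60×12.5×(804−409) = 27600 J.
Q = ΔU + W = -19500 J.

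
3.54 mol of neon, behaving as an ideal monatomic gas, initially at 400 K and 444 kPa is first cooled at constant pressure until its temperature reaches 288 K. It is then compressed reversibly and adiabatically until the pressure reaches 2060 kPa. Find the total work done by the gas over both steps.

-14100 J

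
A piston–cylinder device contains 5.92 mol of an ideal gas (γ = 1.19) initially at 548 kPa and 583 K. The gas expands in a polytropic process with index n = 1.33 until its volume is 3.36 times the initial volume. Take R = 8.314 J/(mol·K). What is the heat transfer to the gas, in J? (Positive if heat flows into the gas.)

-21100 J

V₁ = nRT₁/P₁ = 5.92×8.314×583/548 = 52.4 L.
Polytropic n=1.33: T₂ = T₁(V₁/V₂)^(n−1) = 583×(0.298)^0.33 = 391 K; P₂ = P₁(V₁/V₂)^n = 109 kPa.
W = (P₁V₁−P₂V₂)/(n−1) = (548×52.4−109×176)/0.33 = 28700 J.
ΔU = nCvΔT = 5.92×43.8×(391−583) = -49800 J.
Q = ΔU + W = -21100 J.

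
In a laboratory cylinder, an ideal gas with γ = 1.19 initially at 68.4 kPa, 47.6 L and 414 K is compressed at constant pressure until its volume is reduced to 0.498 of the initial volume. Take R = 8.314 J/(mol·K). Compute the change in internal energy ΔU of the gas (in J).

n = P₁V₁/(RT₁) = 68.4×47.6/(8.314×414) = 0.946 mol.
Isobaric: P stays 68.4 kPa; V/T = const ⇒ T₂ = 206 K, V₂ = 23.7 L.
For an ideal gas ΔU = nCvΔT with Cv = R/(γ−1) = 43.8 J/(mol·K).
ΔU = 0.946×43.8×(206−414) = -8600 J.

-8600 J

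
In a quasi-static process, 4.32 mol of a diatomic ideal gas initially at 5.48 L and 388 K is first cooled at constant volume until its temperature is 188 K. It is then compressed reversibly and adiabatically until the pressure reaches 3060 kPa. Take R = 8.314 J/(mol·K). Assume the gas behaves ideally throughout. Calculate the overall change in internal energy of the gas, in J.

-12900 J

P₁ = nRT₁/V₁ = 4.32×8.314×388/5.48 = 2540 kPa.
Step 1 — Isochoric: V stays 5.48 L; P/T = const ⇒ T₂ = 188 K, P₂ = 1230 kPa.
W = 0 (no volume change).
ΔU = nCvΔT = 4.32×20.8×(188−388) = -18000 J.
Q = ΔU = -18000 J.
State after step 1: P = 1230 kPa, V = 5.48 L, T = 188 K.
Step 2 — Adiabatic: T₂/T₁ = (P₂/P₁)^((γ−1)/γ) ⇒ T₂ = 188×(2.48)^0.286 = 244 K; V₂ = 2.86 L.
ΔU = nCvΔT = 4.32×20.8×(244−188) = 5010 J.
Q = 0 for an adiabatic process, so W = −ΔU = -5010 J.
Net over both steps: W = -5010 J, Q = -18000 J, ΔU = -12900 J.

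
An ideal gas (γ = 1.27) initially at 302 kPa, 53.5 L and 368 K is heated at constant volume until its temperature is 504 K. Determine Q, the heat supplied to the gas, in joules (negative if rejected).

n = P₁V₁/(RT₁) = 302×53.5/(8.314×368) = 5.28 mol.
Isochoric: V stays 53.5 L; P/T = const ⇒ T₂ = 504 K, P₂ = 414 kPa.
W = 0 (no volume change).
ΔU = nCvΔT = 5.28×30.8×(504−368) = 22100 J.
Q = ΔU = 22100 J.

22100 J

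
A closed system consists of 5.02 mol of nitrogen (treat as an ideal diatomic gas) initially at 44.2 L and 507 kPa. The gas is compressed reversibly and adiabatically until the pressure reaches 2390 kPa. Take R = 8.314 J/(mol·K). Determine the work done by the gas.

-31200 J

T₁ = P₁V₁/(nR) = 507×44.2/(5.02×8.314) = 537 K.
Adiabatic: T₂/T₁ = (P₂/P₁)^((γ−1)/γ) ⇒ T₂ = 537×(4.71)^0.286 = 836 K; V₂ = 14.6 L.
ΔU = nCvΔT = 5.02×20.8×(836−537) = 31200 J.
Q = 0 for an adiabatic process, so W = −ΔU = -31200 J.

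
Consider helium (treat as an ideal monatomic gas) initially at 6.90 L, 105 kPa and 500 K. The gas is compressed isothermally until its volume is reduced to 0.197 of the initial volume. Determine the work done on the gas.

1180 J

n = P₁V₁/(RT₁) = 105×6.90/(8.314×500) = 0.174 mol.
Isothermal: T stays 500 K; PV = const ⇒ V₂ = 1.36 L, P₂ = 533 kPa.
W = nRT ln(V₂/V₁) = 0.174×8.314×500×ln(0.197) = -1180 J.
Work done on the gas = −W_by = 1180 J.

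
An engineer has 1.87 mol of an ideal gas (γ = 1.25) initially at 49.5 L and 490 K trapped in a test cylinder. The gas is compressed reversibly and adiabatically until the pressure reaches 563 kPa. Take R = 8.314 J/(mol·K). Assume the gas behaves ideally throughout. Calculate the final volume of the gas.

P₁ = nRT₁/V₁ = 1.87×8.314×490/49.5 = 154 kPa.
Adiabatic: T₂/T₁ = (P₂/P₁)^((γ−1)/γ) ⇒ T₂ = 490×(3.66)^0.200 = 635 K; V₂ = 17.5 L.

17.5 L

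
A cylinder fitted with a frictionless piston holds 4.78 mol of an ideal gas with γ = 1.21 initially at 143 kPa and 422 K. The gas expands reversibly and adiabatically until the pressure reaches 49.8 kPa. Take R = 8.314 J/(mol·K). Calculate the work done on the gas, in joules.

-13400 J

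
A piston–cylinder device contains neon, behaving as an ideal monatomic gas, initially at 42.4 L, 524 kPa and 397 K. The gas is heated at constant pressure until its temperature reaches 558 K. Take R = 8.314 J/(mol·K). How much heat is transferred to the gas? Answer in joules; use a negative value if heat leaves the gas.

22500 J

n = P₁V₁/(RT₁) = 524×42.4/(8.314×397) = 6.73 mol.
Isobaric: P stays 524 kPa; V/T = const ⇒ T₂ = 558 K, V₂ = 59.6 L.
W = PΔV = 524×(59.6−42.4) kPa·L = 9010 J.
ΔU = nCvΔT = 6.73×12.5×(558−397) = 13500 J.
Q = ΔU + W = nCpΔT = 22500 J.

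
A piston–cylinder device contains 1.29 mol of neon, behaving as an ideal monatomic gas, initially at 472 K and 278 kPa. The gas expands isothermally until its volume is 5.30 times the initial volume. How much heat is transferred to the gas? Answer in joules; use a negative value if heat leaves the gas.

V₁ = nRT₁/P₁ = 1.29×8.314×472/278 = 18.2 L.
Isothermal: T stays 472 K; PV = const ⇒ V₂ = 96.5 L, P₂ = 52.5 kPa.
ΔU = 0 (ideal gas, T constant).
W = nRT ln(V₂/V₁) = 1.29×8.314×472×ln(5.30) = 8440 J.
Q = ΔU + W = 8440 J.

8440 J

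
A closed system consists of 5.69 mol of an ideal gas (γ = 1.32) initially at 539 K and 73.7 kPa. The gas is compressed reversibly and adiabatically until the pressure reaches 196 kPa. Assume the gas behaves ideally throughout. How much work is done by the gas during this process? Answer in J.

-21300 J

V₁ = nRT₁/P₁ = 5.69×8.314×539/73.7 = 346 L.
Adiabatic: T₂/T₁ = (P₂/P₁)^((γ−1)/γ) ⇒ T₂ = 539×(2.66)^0.242 = 683 K; V₂ = 165 L.
ΔU = nCvΔT = 5.69×26.0×(683−539) = 21300 J.
Q = 0 for an adiabatic process, so W = −ΔU = -21300 J.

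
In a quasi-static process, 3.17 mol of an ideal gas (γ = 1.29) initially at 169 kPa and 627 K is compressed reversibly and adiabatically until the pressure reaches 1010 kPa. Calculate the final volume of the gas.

24.5 L

V₁ = nRT₁/P₁ = 3.17×8.314×627/169 = 97.8 L.
Adiabatic: T₂/T₁ = (P₂/P₁)^((γ−1)/γ) ⇒ T₂ = 627×(5.98)^0.225 = 937 K; V₂ = 24.5 L.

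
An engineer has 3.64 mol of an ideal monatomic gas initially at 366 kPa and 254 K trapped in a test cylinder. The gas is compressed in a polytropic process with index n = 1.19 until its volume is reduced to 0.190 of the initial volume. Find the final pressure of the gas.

V₁ = nRT₁/P₁ = 3.64×8.314×254/366 = 21.0 L.
Polytropic n=1.19: T₂ = T₁(V₁/V₂)^(n−1) = 254×(5.26)^0.19 = 348 K; P₂ = P₁(V₁/V₂)^n = 2640 kPa.

2640 kPa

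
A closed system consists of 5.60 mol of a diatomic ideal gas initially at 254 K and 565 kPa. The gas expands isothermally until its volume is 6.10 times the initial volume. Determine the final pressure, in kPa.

V₁ = nRT₁/P₁ = 5.60×8.314×254/565 = 20.9 L.
Isothermal: T stays 254 K; PV = const ⇒ V₂ = 128 L, P₂ = 92.6 kPa.

92.6 kPa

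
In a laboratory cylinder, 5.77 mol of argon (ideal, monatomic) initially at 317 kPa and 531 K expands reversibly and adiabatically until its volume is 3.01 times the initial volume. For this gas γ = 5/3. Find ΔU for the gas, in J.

-19900 J

V₁ = nRT₁/P₁ = 5.77×8.314×531/317 = 80.4 L.
Adiabatic: TV^(γ−1) = const ⇒ T₂ = 531×(0.332)^0.667 = 255 K; PV^γ = const ⇒ P₂ = 50.5 kPa.
For an ideal gas ΔU = nCvΔT with Cv = (3/2)R = 12.5 J/(mol·K).
ΔU = 5.77×12.5×(255−531) = -19900 J.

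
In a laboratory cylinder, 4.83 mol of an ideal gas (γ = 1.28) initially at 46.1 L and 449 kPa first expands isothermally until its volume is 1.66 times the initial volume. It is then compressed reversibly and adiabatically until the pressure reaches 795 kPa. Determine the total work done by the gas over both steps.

-9170 J

T₁ = P₁V₁/(nR) = 449×46.1/(4.83×8.314) = 515 K.
Step 1 — Isothermal: T stays 515 K; PV = const ⇒ V₂ = 76.5 L, P₂ = 270 kPa.
ΔU = 0 (ideal gas, T constant).
W = nRT ln(V₂/V₁) = 4.83×8.314×515×ln(1.66) = 10500 J.
Q = ΔU + W = 10500 J.
State after step 1: P = 270 kPa, V = 76.5 L, T = 515 K.
Step 2 — Adiabatic: T₂/T₁ = (P₂/P₁)^((γ−1)/γ) ⇒ T₂ = 515×(2.94)^0.219 = 653 K; V₂ = 33.0 L.
ΔU = nCvΔT = 4.83×29.7×(653−515) = 19700 J.
Q = 0 for an adiabatic process, so W = −ΔU = -19700 J.
Net over both steps: W = -9170 J, Q = 10500 J, ΔU = 19700 J.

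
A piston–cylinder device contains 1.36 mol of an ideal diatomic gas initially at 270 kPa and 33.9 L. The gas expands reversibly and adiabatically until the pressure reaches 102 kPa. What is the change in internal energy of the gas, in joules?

T₁ = P₁V₁/(nR) = 270×33.9/(1.36×8.314) = 809 K.
Adiabatic: T₂/T₁ = (P₂/P₁)^((γ−1)/γ) ⇒ T₂ = 809×(0.378)^0.286 = 613 K; V₂ = 67.9 L.
For an ideal gas ΔU = nCvΔT with Cv = (5/2)R = 20.8 J/(mol·K).
ΔU = 1.36×20.8×(613−809) = -5560 J.

-5560 J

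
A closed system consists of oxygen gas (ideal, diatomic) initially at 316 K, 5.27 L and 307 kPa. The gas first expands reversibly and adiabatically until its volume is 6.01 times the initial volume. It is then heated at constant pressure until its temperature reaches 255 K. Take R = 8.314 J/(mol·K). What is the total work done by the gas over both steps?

n = P₁V₁/(RT₁) = 307×5.27/(8.314×316) = 0.616 mol.
Step 1 — Adiabatic: TV^(γ−1) = const ⇒ T₂ = 316×(0.166)^0.400 = 154 K; PV^γ = const ⇒ P₂ = 24.9 kPa.
ΔU = nCvΔT = 0.616×20.8×(154−316) = -2070 J.
Q = 0 for an adiabatic process, so W = −ΔU = 2070 J.
State after step 1: P = 24.9 kPa, V = 31.7 L, T = 154 K.
Step 2 — Isobaric: P stays 24.9 kPa; V/T = const ⇒ T₂ = 255 K, V₂ = 52.4 L.
W = PΔV = 24.9×(52.4−31.7) kPa·L = 516 J.
ΔU = nCvΔT = 0.616×20.8×(255−154) = 1290 J.
Q = ΔU + W = nCpΔT = 1810 J.
Net over both steps: W = 2590 J, Q = 1810 J, ΔU = -781 J.

2590 J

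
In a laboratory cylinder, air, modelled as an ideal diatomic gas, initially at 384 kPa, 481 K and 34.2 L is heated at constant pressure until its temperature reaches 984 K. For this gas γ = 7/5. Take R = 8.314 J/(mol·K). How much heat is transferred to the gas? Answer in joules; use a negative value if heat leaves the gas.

n = P₁V₁/(RT₁) = 384×34.2/(8.314×481) = 3.28 mol.
Isobaric: P stays 384 kPa; V/T = const ⇒ T₂ = 984 K, V₂ = 70.0 L.
W = PΔV = 384×(70.0−34.2) kPa·L = 13700 J.
ΔU = nCvΔT = 3.28×20.8×(984−481) = 34300 J.
Q = ΔU + W = nCpΔT = 48100 J.

48100 J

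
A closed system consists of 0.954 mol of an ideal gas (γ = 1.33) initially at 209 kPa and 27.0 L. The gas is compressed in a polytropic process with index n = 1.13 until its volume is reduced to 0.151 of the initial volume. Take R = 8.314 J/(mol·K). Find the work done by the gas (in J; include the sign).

T₁ = P₁V₁/(nR) = 209×27.0/(0.954×8.314) = 711 K.
Polytropic n=1.13: T₂ = T₁(V₁/V₂)^(n−1) = 711×(6.62)^0.13 = 910 K; P₂ = P₁(V₁/V₂)^n = 1770 kPa.
W = (P₁V₁−P₂V₂)/(n−1) = (209×27.0−1770×4.08)/0.13 = -12100 J.

-12100 J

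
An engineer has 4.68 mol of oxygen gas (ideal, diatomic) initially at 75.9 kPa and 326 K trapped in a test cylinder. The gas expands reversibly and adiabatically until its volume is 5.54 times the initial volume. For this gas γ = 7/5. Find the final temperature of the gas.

V₁ = nRT₁/P₁ = 4.68×8.314×326/75.9 = 167 L.
Adiabatic: TV^(γ−1) = const ⇒ T₂ = 326×(0.181)^0.400 = 164 K; PV^γ = const ⇒ P₂ = 6.91 kPa.

164 K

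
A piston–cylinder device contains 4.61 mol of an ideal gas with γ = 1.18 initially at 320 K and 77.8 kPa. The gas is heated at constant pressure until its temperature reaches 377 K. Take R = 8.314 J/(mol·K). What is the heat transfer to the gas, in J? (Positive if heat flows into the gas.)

14300 J

V₁ = nRT₁/P₁ = 4.61×8.314×320/77.8 = 158 L.
Isobaric: P stays 77.8 kPa; V/T = const ⇒ T₂ = 377 K, V₂ = 186 L.
W = PΔV = 77.8×(186−158) kPa·L = 2180 J.
ΔU = nCvΔT = 4.61×46.2×(377−320) = 12100 J.
Q = ΔU + W = nCpΔT = 14300 J.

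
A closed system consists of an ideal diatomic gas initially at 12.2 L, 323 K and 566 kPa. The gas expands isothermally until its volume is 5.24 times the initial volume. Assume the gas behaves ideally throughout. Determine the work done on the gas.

n = P₁V₁/(RT₁) = 566×12.2/(8.314×323) = 2.57 mol.
Isothermal: T stays 323 K; PV = const ⇒ V₂ = 63.9 L, P₂ = 108 kPa.
W = nRT ln(V₂/V₁) = 2.57×8.314×323×ln(5.24) = 11400 J.
Work done on the gas = −W_by = -11400 J.

-11400 J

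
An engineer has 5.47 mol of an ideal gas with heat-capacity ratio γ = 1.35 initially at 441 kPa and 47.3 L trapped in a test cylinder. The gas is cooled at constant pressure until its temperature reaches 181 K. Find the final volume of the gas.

18.7 L

T₁ = P₁V₁/(nR) = 441×47.3/(5.47×8.314) = 459 K.
Isobaric: P stays 441 kPa; V/T = const ⇒ T₂ = 181 K, V₂ = 18.7 L.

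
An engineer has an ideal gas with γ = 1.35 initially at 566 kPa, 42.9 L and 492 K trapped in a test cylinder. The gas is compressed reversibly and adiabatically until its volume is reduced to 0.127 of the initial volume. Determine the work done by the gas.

n = P₁V₁/(RT₁) = 566×42.9/(8.314×492) = 5.94 mol.
Adiabatic: TV^(γ−1) = const ⇒ T₂ = 492×(7.87)^0.350 = 1010 K; PV^γ = const ⇒ P₂ = 9180 kPa.
ΔU = nCvΔT = 5.94×23.8×(1010−492) = 73500 J.
Q = 0 for an adiabatic process, so W = −ΔU = -73500 J.

-73500 J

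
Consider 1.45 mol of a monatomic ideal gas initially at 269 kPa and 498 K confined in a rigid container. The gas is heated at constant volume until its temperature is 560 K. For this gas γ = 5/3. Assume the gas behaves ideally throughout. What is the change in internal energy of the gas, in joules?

1120 J

V₁ = nRT₁/P₁ = 1.45×8.314×498/269 = 22.3 L.
Isochoric: V stays 22.3 L; P/T = const ⇒ T₂ = 560 K, P₂ = 302 kPa.
For an ideal gas ΔU = nCvΔT with Cv = (3/2)R = 12.5 J/(mol·K).
ΔU = 1.45×12.5×(560−498) = 1120 J.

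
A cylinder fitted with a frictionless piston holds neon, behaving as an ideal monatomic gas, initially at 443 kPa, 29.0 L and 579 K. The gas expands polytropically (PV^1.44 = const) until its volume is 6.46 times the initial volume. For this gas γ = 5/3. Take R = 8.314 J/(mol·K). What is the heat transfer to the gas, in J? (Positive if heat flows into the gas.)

5560 J

n = P₁V₁/(RT₁) = 443×29.0/(8.314×579) = 2.67 mol.
Polytropic n=1.44: T₂ = T₁(V₁/V₂)^(n−1) = 579×(0.155)^0.44 = 255 K; P₂ = P₁(V₁/V₂)^n = 30.2 kPa.
W = (P₁V₁−P₂V₂)/(n−1) = (443×29.0−30.2×187)/0.44 = 16300 J.
ΔU = nCvΔT = 2.67×12.5×(255−579) = -10800 J.
Q = ΔU + W = 5560 J.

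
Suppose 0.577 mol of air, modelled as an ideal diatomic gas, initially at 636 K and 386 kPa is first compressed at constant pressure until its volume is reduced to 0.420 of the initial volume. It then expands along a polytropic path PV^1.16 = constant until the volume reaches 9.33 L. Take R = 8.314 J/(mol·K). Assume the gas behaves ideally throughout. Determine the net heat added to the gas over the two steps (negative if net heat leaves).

V₁ = nRT₁/P₁ = 0.577×8.314×636/386 = 7.90 L.
Step 1 — Isobaric: P stays 386 kPa; V/T = const ⇒ T₂ = 267 K, V₂ = 3.32 L.
W = PΔV = 386×(3.32−7.90) kPa·L = -1770 J.
ΔU = nCvΔT = 0.577×20.8×(267−636) = -4420 J.
Q = ΔU + W = nCpΔT = -6190 J.
State after step 1: P = 386 kPa, V = 3.32 L, T = 267 K.
Step 2 — Polytropic n=1.16: T₂ = T₁(V₁/V₂)^(n−1) = 267×(0.356)^0.16 = 226 K; P₂ = P₁(V₁/V₂)^n = 116 kPa.
W = (P₁V₁−P₂V₂)/(n−1) = (386×3.32−116×9.33)/0.16 = 1220 J.
ΔU = nCvΔT = 0.577×20.8×(226−267) = -488 J.
Q = ΔU + W = 732 J.
Net over both steps: W = -549 J, Q = -5460 J, ΔU = -4910 J.

-5460 J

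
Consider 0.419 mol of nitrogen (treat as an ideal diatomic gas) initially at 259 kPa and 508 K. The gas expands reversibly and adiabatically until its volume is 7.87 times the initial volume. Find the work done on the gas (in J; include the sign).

-2490 J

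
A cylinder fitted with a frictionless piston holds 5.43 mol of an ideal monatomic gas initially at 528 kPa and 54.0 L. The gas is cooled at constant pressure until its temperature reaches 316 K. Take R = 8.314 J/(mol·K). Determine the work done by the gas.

T₁ = P₁V₁/(nR) = 528×54.0/(5.43×8.314) = 632 K.
Isobaric: P stays 528 kPa; V/T = const ⇒ T₂ = 316 K, V₂ = 27.0 L.
W = PΔV = 528×(27.0−54.0) kPa·L = -14200 J.

-14200 J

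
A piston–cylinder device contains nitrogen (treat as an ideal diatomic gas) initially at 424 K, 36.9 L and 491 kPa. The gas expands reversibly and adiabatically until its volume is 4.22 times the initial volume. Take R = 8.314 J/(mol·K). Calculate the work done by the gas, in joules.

n = P₁V₁/(RT₁) = 491×36.9/(8.314×424) = 5.14 mol.
Adiabatic: TV^(γ−1) = const ⇒ T₂ = 424×(0.237)^0.400 = 238 K; PV^γ = const ⇒ P₂ = 65.4 kPa.
ΔU = nCvΔT = 5.14×20.8×(238−424) = -19800 J.
Q = 0 for an adiabatic process, so W = −ΔU = 19800 J.

19800 J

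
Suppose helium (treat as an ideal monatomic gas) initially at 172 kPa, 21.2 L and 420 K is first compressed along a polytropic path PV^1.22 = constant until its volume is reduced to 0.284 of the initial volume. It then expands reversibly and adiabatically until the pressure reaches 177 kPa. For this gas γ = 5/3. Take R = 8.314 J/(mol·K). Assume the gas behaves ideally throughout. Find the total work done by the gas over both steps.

-2020 J

n = P₁V₁/(RT₁) = 172×21.2/(8.314×420) = 1.04 mol.
Step 1 — Polytropic n=1.22: T₂ = T₁(V₁/V₂)^(n−1) = 420×(3.52)^0.22 = 554 K; P₂ = P₁(V₁/V₂)^n = 799 kPa.
W = (P₁V₁−P₂V₂)/(n−1) = (172×21.2−799×6.02)/0.22 = -5290 J.
ΔU = nCvΔT = 1.04×12.5×(554−420) = 1750 J.
Q = ΔU + W = -3540 J.
State after step 1: P = 799 kPa, V = 6.02 L, T = 554 K.
Step 2 — Adiabatic: T₂/T₁ = (P₂/P₁)^((γ−1)/γ) ⇒ T₂ = 554×(0.222)^0.400 = 303 K; V₂ = 14.9 L.
ΔU = nCvΔT = 1.04×12.5×(303−554) = -3270 J.
Q = 0 for an adiabatic process, so W = −ΔU = 3270 J.
Net over both steps: W = -2020 J, Q = -3540 J, ΔU = -1520 J.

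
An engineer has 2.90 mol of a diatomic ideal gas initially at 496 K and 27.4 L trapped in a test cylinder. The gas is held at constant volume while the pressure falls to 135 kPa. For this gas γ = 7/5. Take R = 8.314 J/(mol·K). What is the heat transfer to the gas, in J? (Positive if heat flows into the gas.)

-20600 J

P₁ = nRT₁/V₁ = 2.90×8.314×496/27.4 = 436 kPa.
Isochoric: V stays 27.4 L; P/T = const ⇒ T₂ = 153 K, P₂ = 135 kPa.
W = 0 (no volume change).
ΔU = nCvΔT = 2.90×20.8×(153−496) = -20600 J.
Q = ΔU = -20600 J.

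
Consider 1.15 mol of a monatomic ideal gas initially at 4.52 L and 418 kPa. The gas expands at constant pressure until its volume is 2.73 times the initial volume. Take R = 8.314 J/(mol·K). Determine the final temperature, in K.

T₁ = P₁V₁/(nR) = 418×4.52/(1.15×8.314) = 198 K.
Isobaric: P stays 418 kPa; V/T = const ⇒ T₂ = 539 K, V₂ = 12.3 L.

539 K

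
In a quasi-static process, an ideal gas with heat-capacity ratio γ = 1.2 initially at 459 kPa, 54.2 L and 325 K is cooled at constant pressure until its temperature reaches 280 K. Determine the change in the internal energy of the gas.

n = P₁V₁/(RT₁) = 459×54.2/(8.314×325) = 9.21 mol.
Isobaric: P stays 459 kPa; V/T = const ⇒ T₂ = 280 K, V₂ = 46.7 L.
For an ideal gas ΔU = nCvΔT with Cv = R/(γ−1) = 41.6 J/(mol·K).
ΔU = 9.21×41.6×(280−325) = -17200 J.

-17200 J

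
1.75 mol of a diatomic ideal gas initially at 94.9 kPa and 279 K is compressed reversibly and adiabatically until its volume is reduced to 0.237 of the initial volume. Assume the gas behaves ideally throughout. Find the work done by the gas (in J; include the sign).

-7900 J

V₁ = nRT₁/P₁ = 1.75×8.314×279/94.9 = 42.8 L.
Adiabatic: TV^(γ−1) = const ⇒ T₂ = 279×(4.22)^0.400 = 496 K; PV^γ = const ⇒ P₂ = 712 kPa.
ΔU = nCvΔT = 1.75×20.8×(496−279) = 7900 J.
Q = 0 for an adiabatic process, so W = −ΔU = -7900 J.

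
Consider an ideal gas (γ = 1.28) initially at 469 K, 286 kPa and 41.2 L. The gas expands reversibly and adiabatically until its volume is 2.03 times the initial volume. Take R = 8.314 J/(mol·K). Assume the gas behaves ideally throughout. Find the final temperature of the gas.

Adiabatic: TV^(γ−1) = const ⇒ T₂ = 469×(0.493)^0.280 = 385 K; PV^γ = const ⇒ P₂ = 116 kPa.

385 K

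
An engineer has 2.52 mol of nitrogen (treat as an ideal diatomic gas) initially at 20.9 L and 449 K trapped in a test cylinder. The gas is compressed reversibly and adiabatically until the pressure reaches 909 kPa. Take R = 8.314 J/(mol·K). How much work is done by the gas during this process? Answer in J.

P₁ = nRT₁/V₁ = 2.52×8.314×449/20.9 = 450 kPa.
Adiabatic: T₂/T₁ = (P₂/P₁)^((γ−1)/γ) ⇒ T₂ = 449×(2.02)^0.286 = 549 K; V₂ = 12.7 L.
ΔU = nCvΔT = 2.52×20.8×(549−449) = 5230 J.
Q = 0 for an adiabatic process, so W = −ΔU = -5230 J.

-5230 J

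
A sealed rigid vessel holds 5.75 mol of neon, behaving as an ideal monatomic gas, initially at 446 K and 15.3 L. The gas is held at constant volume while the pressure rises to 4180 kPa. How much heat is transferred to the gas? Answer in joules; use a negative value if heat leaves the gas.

63900 J

P₁ = nRT₁/V₁ = 5.75×8.314×446/15.3 = 1390 kPa.
Isochoric: V stays 15.3 L; P/T = const ⇒ T₂ = 1340 K, P₂ = 4180 kPa.
W = 0 (no volume change).
ΔU = nCvΔT = 5.75×12.5×(1340−446) = 63900 J.
Q = ΔU = 63900 J.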